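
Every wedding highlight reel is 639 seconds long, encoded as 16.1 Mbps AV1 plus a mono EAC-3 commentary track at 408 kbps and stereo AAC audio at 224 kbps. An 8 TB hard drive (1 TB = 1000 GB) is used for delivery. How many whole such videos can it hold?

Audio total: 408 + 224 = 632 kbps = 0.632 Mbps.
Total bitrate: 16.732 Mbps.
Per item: 16.732 Mbps × 639 s = 10,692 Mb = 1,336 MB.
Capacity: 8 TB = 64,000,000 Mb; 5985.92 items → 5985 complete.

5985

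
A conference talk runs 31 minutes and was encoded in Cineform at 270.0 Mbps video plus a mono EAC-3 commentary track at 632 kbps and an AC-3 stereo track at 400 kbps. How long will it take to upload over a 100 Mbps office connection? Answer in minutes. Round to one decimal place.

84.0 minutes

31 min = 1860 s
Audio total: 632 + 400 = 1032 kbps = 1.032 Mbps.
Total bitrate: 271.032 Mbps.
File: 271.032 Mbps × 1860 s = 504119.5 Mb.
At 100 Mbps: 504119.5 / 100 = 5041.2 s ≈ 84 minutes.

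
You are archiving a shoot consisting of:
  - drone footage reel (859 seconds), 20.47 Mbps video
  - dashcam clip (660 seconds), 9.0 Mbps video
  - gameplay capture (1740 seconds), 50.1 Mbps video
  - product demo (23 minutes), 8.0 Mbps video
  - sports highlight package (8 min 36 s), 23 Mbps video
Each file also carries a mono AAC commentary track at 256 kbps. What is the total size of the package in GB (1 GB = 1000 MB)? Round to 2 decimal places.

Audio: 256 kbps = 0.256 Mbps.
drone footage reel: 20.726 Mbps × 859 s = 17803.6 Mb
dashcam clip: 9.256 Mbps × 660 s = 6109.0 Mb
gameplay capture: 50.356 Mbps × 1740 s = 87619.4 Mb
product demo: 8.256 Mbps × 1380 s = 11393.3 Mb
sports highlight package: 23.256 Mbps × 516 s = 12000.1 Mb
Total: 134925.4 Mb = 16865.7 MB.
= 16.87 GB.

16.87 GB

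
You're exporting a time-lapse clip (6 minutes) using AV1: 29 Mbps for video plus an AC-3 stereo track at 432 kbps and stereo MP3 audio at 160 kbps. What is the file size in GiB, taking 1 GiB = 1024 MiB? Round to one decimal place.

1.2 GiB

6 min = 360 s
Audio total: 432 + 160 = 592 kbps = 0.592 Mbps.
Total bitrate: 29 + 0.592 = 29.592 Mbps.
Stream data: 29.592 Mbps × 360 s = 10653.1 Mb.
10,653 Mb = 1,331,640,000 bytes ÷ 1,073,741,824 = 1.240 GiB.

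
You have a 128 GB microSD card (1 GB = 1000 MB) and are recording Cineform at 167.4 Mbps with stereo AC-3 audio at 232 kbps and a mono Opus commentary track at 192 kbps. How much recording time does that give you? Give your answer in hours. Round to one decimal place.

Audio total: 232 + 192 = 424 kbps = 0.424 Mbps.
Total bitrate: 167.4 + 0.424 = 167.824 Mbps.
Capacity: 128 GB = 1,024,000 Mb.
Recording time: 1,024,000 / 167.824 = 6,102 s ≈ 1.69 hours.

1.7 hours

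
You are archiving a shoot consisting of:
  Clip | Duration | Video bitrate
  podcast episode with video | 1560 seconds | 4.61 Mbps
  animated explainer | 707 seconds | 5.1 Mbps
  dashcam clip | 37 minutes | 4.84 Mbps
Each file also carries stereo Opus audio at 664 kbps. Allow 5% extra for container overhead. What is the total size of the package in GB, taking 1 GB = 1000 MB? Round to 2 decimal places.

3.22 GB

Audio: 664 kbps = 0.664 Mbps.
podcast episode with video: 5.274 Mbps × 1560 s × 1.05 = 8638.8 Mb
animated explainer: 5.764 Mbps × 707 s × 1.05 = 4278.9 Mb
dashcam clip: 5.504 Mbps × 2220 s × 1.05 = 12829.8 Mb
Total: 25747.5 Mb = 3218.4 MB.
= 3.218 GB.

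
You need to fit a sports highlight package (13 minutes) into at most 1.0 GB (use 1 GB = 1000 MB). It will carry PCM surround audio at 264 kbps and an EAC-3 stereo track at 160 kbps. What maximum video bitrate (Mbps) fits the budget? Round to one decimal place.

9.8 Mbps

Budget: 1.0 GB = 8000.0 Mb.
13 min = 780 s
Total bitrate budget: 8000.0 Mb / 780 s = 10.256 Mbps.
Audio total: 264 + 160 = 424 kbps = 0.424 Mbps.
Video: 10.256 − 0.424 = 9.832 Mbps.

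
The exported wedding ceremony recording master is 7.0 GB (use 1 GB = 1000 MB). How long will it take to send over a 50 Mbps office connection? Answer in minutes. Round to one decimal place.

18.7 minutes

File: 7.0 GB = 56000.0 Mb.
At 50 Mbps: 56000.0 / 50 = 1120.0 s ≈ 18.7 minutes.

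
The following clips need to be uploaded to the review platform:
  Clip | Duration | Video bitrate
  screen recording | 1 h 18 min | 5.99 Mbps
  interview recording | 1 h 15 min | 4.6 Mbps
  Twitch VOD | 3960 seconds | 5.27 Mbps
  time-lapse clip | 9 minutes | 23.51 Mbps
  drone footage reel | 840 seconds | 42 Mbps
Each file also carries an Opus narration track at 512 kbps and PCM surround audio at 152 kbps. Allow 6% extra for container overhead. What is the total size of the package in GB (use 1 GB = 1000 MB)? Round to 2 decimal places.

Audio total: 512 + 152 = 664 kbps = 0.664 Mbps.
screen recording: 6.654 Mbps × 4680 s × 1.06 = 33009.2 Mb
interview recording: 5.264 Mbps × 4500 s × 1.06 = 25109.3 Mb
Twitch VOD: 5.934 Mbps × 3960 s × 1.06 = 24908.6 Mb
time-lapse clip: 24.174 Mbps × 540 s × 1.06 = 13837.2 Mb
drone footage reel: 42.664 Mbps × 840 s × 1.06 = 37988.0 Mb
Total: 134852.2 Mb = 16856.5 MB.
= 16.86 GB.

16.86 GB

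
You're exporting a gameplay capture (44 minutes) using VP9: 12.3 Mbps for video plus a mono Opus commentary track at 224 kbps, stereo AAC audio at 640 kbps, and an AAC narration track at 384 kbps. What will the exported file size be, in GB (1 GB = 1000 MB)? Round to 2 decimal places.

44 min = 2640 s
Audio total: 224 + 640 + 384 = 1248 kbps = 1.248 Mbps.
Total bitrate: 12.3 + 1.248 = 13.548 Mbps.
Stream data: 13.548 Mbps × 2640 s = 35766.7 Mb.
35,767 Mb ÷ 8 = 4,471 MB → 4.471 GB.

4.47 GB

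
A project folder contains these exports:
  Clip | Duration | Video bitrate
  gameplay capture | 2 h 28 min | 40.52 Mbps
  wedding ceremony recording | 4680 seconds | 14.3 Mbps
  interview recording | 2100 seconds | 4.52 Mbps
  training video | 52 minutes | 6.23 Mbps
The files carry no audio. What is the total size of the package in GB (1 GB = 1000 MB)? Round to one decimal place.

57.0 GB

gameplay capture: 40.520 Mbps × 8880 s = 359817.6 Mb
wedding ceremony recording: 14.300 Mbps × 4680 s = 66924.0 Mb
interview recording: 4.520 Mbps × 2100 s = 9492.0 Mb
training video: 6.230 Mbps × 3120 s = 19437.6 Mb
Total: 455671.2 Mb = 56958.9 MB.
= 56.96 GB.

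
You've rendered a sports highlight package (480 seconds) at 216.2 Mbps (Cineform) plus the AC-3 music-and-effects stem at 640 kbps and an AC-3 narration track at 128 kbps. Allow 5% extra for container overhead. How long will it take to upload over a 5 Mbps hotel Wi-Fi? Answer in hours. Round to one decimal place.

Audio total: 640 + 128 = 768 kbps = 0.768 Mbps.
Total bitrate: 216.968 Mbps.
File: 216.968 Mbps × 480 s = 104144.6 Mb.
With 5% container overhead: ×1.05. → 109351.9 Mb.
At 5 Mbps: 109351.9 / 5 = 21870.4 s ≈ 6.08 hours.

6.1 hours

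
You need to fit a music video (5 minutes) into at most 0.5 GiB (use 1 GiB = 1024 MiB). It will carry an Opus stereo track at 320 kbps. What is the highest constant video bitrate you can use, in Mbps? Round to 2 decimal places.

Budget: 0.5 GiB = 4295.0 Mb.
5 min = 300 s
Total bitrate budget: 4295.0 Mb / 300 s = 14.317 Mbps.
Audio: 320 kbps = 0.320 Mbps.
Video: 14.317 − 0.320 = 13.997 Mbps.

14.00 Mbps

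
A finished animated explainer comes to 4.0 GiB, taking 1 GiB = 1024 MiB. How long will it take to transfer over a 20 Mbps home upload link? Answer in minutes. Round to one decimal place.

28.6 minutes

File: 4.0 GiB = 34359.7 Mb.
At 20 Mbps: 34359.7 / 20 = 1718.0 s ≈ 28.6 minutes.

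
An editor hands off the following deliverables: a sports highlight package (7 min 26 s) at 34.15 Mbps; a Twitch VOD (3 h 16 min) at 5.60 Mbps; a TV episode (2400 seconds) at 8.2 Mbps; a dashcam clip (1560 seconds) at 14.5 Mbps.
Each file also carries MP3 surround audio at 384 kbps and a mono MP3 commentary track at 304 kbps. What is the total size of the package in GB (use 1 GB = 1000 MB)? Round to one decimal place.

Audio total: 384 + 304 = 688 kbps = 0.688 Mbps.
sports highlight package: 34.838 Mbps × 446 s = 15537.7 Mb
Twitch VOD: 6.288 Mbps × 11760 s = 73946.9 Mb
TV episode: 8.888 Mbps × 2400 s = 21331.2 Mb
dashcam clip: 15.188 Mbps × 1560 s = 23693.3 Mb
Total: 134509.1 Mb = 16813.6 MB.
= 16.81 GB.

16.8 GB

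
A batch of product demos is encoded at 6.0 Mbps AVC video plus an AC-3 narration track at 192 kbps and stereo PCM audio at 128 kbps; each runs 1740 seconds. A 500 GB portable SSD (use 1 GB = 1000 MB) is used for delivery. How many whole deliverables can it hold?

Audio total: 192 + 128 = 320 kbps = 0.320 Mbps.
Total bitrate: 6.320 Mbps.
Per item: 6.320 Mbps × 1740 s = 10,997 Mb = 1,375 MB.
Capacity: 500 GB = 4,000,000 Mb; 363.74 items → 363 complete.

363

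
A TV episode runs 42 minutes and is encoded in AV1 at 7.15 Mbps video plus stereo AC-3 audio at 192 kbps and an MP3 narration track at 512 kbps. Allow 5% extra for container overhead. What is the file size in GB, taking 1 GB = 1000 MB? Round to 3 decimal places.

42 min = 2520 s
Audio total: 192 + 512 = 704 kbps = 0.704 Mbps.
Total bitrate: 7.15 + 0.704 = 7.854 Mbps.
Stream data: 7.854 Mbps × 2520 s = 19792.1 Mb.
With 5% container overhead: ×1.05.
20,782 Mb ÷ 8 = 2,598 MB → 2.598 GB.

2.598 GB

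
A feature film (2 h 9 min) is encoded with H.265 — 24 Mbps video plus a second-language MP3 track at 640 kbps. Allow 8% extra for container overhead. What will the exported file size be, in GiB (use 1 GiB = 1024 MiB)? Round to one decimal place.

2 h 9 min = 129 min = 7740 s
Audio: 640 kbps = 0.640 Mbps.
Total bitrate: 24 + 0.640 = 24.640 Mbps.
Stream data: 24.640 Mbps × 7740 s = 190713.6 Mb.
With 8% container overhead: ×1.08.
205,971 Mb = 25,746,336,000 bytes ÷ 1,073,741,824 = 23.98 GiB.

24.0 GiB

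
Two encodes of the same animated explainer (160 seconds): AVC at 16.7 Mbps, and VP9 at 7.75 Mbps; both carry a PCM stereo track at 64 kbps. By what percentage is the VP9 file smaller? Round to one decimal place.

53.4%

Audio: 64 kbps = 0.064 Mbps.
AVC: 16.764 Mbps × 160 s = 2682.2 Mb = 335.280 MB.
VP9: 7.814 Mbps × 160 s = 1250.2 Mb = 156.280 MB.
Reduction: (1 − 156.280/335.280) × 100 = 53.39%.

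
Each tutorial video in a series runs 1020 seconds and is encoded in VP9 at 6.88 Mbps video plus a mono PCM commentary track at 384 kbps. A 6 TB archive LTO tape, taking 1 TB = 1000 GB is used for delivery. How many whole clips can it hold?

6478

Audio: 384 kbps = 0.384 Mbps.
Total bitrate: 7.264 Mbps.
Per item: 7.264 Mbps × 1020 s = 7,409 Mb = 926.2 MB.
Capacity: 6 TB = 48,000,000 Mb; 6478.36 items → 6478 complete.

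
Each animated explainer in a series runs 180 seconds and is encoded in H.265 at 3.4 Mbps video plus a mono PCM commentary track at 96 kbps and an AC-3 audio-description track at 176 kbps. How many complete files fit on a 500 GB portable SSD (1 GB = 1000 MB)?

6051

Audio total: 96 + 176 = 272 kbps = 0.272 Mbps.
Total bitrate: 3.672 Mbps.
Per item: 3.672 Mbps × 180 s = 661.0 Mb = 82.62 MB.
Capacity: 500 GB = 4,000,000 Mb; 6051.80 items → 6051 complete.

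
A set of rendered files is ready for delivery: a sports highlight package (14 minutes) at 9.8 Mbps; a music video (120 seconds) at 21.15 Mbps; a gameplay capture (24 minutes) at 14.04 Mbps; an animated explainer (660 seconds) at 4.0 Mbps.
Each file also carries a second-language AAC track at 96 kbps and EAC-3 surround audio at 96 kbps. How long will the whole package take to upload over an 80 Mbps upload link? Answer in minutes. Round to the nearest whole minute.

7 minutes

Audio total: 96 + 96 = 192 kbps = 0.192 Mbps.
sports highlight package: 9.992 Mbps × 840 s = 8393.3 Mb
music video: 21.342 Mbps × 120 s = 2561.0 Mb
gameplay capture: 14.232 Mbps × 1440 s = 20494.1 Mb
animated explainer: 4.192 Mbps × 660 s = 2766.7 Mb
Total: 34215.1 Mb = 4276.9 MB.
At 80 Mbps: 34215.1 / 80 = 428 s ≈ 7.13 minutes.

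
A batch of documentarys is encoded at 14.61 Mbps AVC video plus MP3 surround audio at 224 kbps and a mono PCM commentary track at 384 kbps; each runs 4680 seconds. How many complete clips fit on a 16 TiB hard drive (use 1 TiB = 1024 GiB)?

1976

Audio total: 224 + 384 = 608 kbps = 0.608 Mbps.
Total bitrate: 15.218 Mbps.
Per item: 15.218 Mbps × 4680 s = 71,220 Mb = 8,903 MB.
Capacity: 16 TiB = 140,737,488 Mb; 1976.09 items → 1976 complete.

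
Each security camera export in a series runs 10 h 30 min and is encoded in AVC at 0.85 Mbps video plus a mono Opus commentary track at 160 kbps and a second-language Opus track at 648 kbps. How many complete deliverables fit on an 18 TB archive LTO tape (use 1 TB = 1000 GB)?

2297

10 h 30 min = 630 min = 37800 s
Audio total: 160 + 648 = 808 kbps = 0.808 Mbps.
Total bitrate: 1.658 Mbps.
Per item: 1.658 Mbps × 37800 s = 62,672 Mb = 7,834 MB.
Capacity: 18 TB = 144,000,000 Mb; 2297.66 items → 2297 complete.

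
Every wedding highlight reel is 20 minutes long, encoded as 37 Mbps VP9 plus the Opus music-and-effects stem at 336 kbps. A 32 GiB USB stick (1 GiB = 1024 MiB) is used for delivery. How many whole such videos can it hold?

20 min = 1200 s
Audio: 336 kbps = 0.336 Mbps.
Total bitrate: 37.336 Mbps.
Per item: 37.336 Mbps × 1200 s = 44,803 Mb = 5,600 MB.
Capacity: 32 GiB = 274,878 Mb; 6.14 items → 6 complete.

6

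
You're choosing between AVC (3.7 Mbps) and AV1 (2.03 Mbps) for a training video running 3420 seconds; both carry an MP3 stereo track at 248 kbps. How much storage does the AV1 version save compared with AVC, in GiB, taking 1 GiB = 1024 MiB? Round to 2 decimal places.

0.66 GiB

Audio: 248 kbps = 0.248 Mbps.
AVC: 3.948 Mbps × 3420 s = 13502.2 Mb = 1.572 GiB.
AV1: 2.278 Mbps × 3420 s = 7790.8 Mb = 0.907 GiB.
Saving: 1.572 − 0.907 = 0.665 GiB.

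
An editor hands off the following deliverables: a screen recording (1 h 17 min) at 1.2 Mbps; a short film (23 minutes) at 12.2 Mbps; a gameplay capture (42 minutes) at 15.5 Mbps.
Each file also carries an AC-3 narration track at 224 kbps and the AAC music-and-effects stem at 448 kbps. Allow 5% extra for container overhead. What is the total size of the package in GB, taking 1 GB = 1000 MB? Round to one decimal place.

Audio total: 224 + 448 = 672 kbps = 0.672 Mbps.
screen recording: 1.872 Mbps × 4620 s × 1.05 = 9081.1 Mb
short film: 12.872 Mbps × 1380 s × 1.05 = 18651.5 Mb
gameplay capture: 16.172 Mbps × 2520 s × 1.05 = 42791.1 Mb
Total: 70523.7 Mb = 8815.5 MB.
= 8.815 GB.

8.8 GB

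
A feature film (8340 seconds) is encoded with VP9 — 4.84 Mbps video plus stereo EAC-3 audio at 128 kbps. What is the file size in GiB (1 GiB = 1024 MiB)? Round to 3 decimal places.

Audio: 128 kbps = 0.128 Mbps.
Total bitrate: 4.84 + 0.128 = 4.968 Mbps.
Stream data: 4.968 Mbps × 8340 s = 41433.1 Mb.
41,433 Mb = 5,179,140,000 bytes ÷ 1,073,741,824 = 4.823 GiB.

4.823 GiB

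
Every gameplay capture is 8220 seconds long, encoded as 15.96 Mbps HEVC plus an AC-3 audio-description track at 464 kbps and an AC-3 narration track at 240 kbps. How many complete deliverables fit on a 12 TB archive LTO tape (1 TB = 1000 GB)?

Audio total: 464 + 240 = 704 kbps = 0.704 Mbps.
Total bitrate: 16.664 Mbps.
Per item: 16.664 Mbps × 8220 s = 136,978 Mb = 17,122 MB.
Capacity: 12 TB = 96,000,000 Mb; 700.84 items → 700 complete.

700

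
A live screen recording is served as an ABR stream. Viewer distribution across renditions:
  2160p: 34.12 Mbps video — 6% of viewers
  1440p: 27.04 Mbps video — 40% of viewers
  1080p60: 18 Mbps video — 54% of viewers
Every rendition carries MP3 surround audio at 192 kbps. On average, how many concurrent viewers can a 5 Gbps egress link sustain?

Audio: 192 kbps = 0.192 Mbps.
Average per-viewer bitrate: 0.06×34.312 + 0.40×27.232 + 0.54×18.192 = 22.775 Mbps.
5 Gbps = 5,000 Mbps; 5,000 / 22.775 = 219.54 → 219.

219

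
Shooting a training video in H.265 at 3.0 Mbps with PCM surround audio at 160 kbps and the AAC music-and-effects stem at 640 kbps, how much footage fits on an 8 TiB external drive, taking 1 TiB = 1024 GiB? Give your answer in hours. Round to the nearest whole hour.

Audio total: 160 + 640 = 800 kbps = 0.800 Mbps.
Total bitrate: 3.0 + 0.800 = 3.800 Mbps.
Capacity: 8 TiB = 70,368,744 Mb.
Recording time: 70,368,744 / 3.800 = 18,518,091 s ≈ 5,144 hours.

5144 hours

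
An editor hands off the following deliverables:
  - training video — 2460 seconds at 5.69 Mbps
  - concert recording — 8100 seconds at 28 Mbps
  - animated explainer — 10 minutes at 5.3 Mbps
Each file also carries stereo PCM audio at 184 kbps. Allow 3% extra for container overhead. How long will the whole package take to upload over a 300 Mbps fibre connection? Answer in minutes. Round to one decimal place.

Audio: 184 kbps = 0.184 Mbps.
training video: 5.874 Mbps × 2460 s × 1.03 = 14883.5 Mb
concert recording: 28.184 Mbps × 8100 s × 1.03 = 235139.1 Mb
animated explainer: 5.484 Mbps × 600 s × 1.03 = 3389.1 Mb
Total: 253411.8 Mb = 31676.5 MB.
At 300 Mbps: 253411.8 / 300 = 845 s ≈ 14.1 minutes.

14.1 minutes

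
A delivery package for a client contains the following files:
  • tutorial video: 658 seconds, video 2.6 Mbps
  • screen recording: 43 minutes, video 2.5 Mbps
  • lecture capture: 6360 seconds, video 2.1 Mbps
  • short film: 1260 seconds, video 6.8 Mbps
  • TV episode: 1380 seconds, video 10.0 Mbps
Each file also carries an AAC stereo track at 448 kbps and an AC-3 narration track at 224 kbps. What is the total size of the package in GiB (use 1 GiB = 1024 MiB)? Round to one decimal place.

Audio total: 448 + 224 = 672 kbps = 0.672 Mbps.
tutorial video: 3.272 Mbps × 658 s = 2153.0 Mb
screen recording: 3.172 Mbps × 2580 s = 8183.8 Mb
lecture capture: 2.772 Mbps × 6360 s = 17629.9 Mb
short film: 7.472 Mbps × 1260 s = 9414.7 Mb
TV episode: 10.672 Mbps × 1380 s = 14727.4 Mb
Total: 52108.7 Mb = 6513.6 MB.
= 6.066 GiB.

6.1 GiB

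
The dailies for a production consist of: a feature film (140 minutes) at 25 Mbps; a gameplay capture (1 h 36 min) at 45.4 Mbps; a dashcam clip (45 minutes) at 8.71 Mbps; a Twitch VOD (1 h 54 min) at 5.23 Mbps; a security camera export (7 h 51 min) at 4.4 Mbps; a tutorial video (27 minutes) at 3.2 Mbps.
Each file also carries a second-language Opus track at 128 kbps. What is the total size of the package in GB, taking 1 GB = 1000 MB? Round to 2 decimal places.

83.40 GB

Audio: 128 kbps = 0.128 Mbps.
feature film: 25.128 Mbps × 8400 s = 211075.2 Mb
gameplay capture: 45.528 Mbps × 5760 s = 262241.3 Mb
dashcam clip: 8.838 Mbps × 2700 s = 23862.6 Mb
Twitch VOD: 5.358 Mbps × 6840 s = 36648.7 Mb
security camera export: 4.528 Mbps × 28260 s = 127961.3 Mb
tutorial video: 3.328 Mbps × 1620 s = 5391.4 Mb
Total: 667180.4 Mb = 83397.6 MB.
= 83.40 GB.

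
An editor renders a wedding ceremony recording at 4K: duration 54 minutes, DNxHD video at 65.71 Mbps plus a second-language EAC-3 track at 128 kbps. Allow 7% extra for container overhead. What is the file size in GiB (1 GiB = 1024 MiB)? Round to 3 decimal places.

26.571 GiB

54 min = 3240 s
Audio: 128 kbps = 0.128 Mbps.
Total bitrate: 65.71 + 0.128 = 65.838 Mbps.
Stream data: 65.838 Mbps × 3240 s = 213315.1 Mb.
With 7% container overhead: ×1.07.
228,247 Mb = 28,530,897,300 bytes ÷ 1,073,741,824 = 26.57 GiB.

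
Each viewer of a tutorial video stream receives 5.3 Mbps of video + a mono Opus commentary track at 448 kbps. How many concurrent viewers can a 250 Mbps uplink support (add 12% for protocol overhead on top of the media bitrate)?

38

Audio: 448 kbps = 0.448 Mbps.
Per-viewer media rate: 5.748 Mbps.
On the wire with 12% overhead: 6.438 Mbps.
250 Mbps = 250.0 Mbps; 250.0 / 6.438 = 38.83 → 38 viewers.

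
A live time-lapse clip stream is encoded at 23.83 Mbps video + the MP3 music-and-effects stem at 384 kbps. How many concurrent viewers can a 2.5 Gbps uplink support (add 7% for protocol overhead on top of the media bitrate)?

96

Audio: 384 kbps = 0.384 Mbps.
Per-viewer media rate: 24.214 Mbps.
On the wire with 7% overhead: 25.909 Mbps.
2.5 Gbps = 2,500 Mbps; 2,500 / 25.909 = 96.49 → 96 viewers.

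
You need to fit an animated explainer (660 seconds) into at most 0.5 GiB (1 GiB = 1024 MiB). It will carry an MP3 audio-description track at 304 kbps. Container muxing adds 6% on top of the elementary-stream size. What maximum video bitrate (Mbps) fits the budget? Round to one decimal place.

5.8 Mbps

Budget: 0.5 GiB = 4295.0 Mb.
Stream payload after overhead: 4295.0 / 1.06 = 4051.9 Mb.
Total bitrate budget: 4051.9 Mb / 660 s = 6.139 Mbps.
Audio: 304 kbps = 0.304 Mbps.
Video: 6.139 − 0.304 = 5.835 Mbps.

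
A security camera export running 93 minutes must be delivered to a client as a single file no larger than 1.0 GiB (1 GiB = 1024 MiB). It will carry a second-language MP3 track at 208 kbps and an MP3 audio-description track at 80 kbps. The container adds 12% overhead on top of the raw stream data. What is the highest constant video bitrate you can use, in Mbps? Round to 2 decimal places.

1.09 Mbps

Budget: 1.0 GiB = 8589.9 Mb.
Stream payload after overhead: 8589.9 / 1.12 = 7669.6 Mb.
93 min = 5580 s
Total bitrate budget: 7669.6 Mb / 5580 s = 1.374 Mbps.
Audio total: 208 + 80 = 288 kbps = 0.288 Mbps.
Video: 1.374 − 0.288 = 1.086 Mbps.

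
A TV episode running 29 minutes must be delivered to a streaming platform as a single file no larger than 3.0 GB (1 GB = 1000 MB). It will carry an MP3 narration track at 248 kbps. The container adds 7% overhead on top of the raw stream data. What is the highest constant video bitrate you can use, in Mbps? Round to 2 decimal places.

Budget: 3.0 GB = 24000.0 Mb.
Stream payload after overhead: 24000.0 / 1.07 = 22429.9 Mb.
29 min = 1740 s
Total bitrate budget: 22429.9 Mb / 1740 s = 12.891 Mbps.
Audio: 248 kbps = 0.248 Mbps.
Video: 12.891 − 0.248 = 12.643 Mbps.

12.64 Mbps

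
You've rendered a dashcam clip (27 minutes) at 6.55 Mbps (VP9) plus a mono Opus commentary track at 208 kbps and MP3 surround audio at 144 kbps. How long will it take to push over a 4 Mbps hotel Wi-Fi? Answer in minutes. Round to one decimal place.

46.6 minutes

27 min = 1620 s
Audio total: 208 + 144 = 352 kbps = 0.352 Mbps.
Total bitrate: 6.902 Mbps.
File: 6.902 Mbps × 1620 s = 11181.2 Mb.
At 4 Mbps: 11181.2 / 4 = 2795.3 s ≈ 46.6 minutes.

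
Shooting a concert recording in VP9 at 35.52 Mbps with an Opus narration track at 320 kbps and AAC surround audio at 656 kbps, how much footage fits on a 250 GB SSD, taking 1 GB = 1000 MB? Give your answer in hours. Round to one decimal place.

15.2 hours

Audio total: 320 + 656 = 976 kbps = 0.976 Mbps.
Total bitrate: 35.52 + 0.976 = 36.496 Mbps.
Capacity: 250 GB = 2,000,000 Mb.
Recording time: 2,000,000 / 36.496 = 54,801 s ≈ 15.2 hours.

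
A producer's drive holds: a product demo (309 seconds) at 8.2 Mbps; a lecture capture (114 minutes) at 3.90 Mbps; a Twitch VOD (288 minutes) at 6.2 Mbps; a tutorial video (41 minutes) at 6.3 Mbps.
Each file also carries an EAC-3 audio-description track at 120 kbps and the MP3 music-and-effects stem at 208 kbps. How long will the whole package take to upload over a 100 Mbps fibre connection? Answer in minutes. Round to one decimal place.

26.8 minutes

Audio total: 120 + 208 = 328 kbps = 0.328 Mbps.
product demo: 8.528 Mbps × 309 s = 2635.2 Mb
lecture capture: 4.228 Mbps × 6840 s = 28919.5 Mb
Twitch VOD: 6.528 Mbps × 17280 s = 112803.8 Mb
tutorial video: 6.628 Mbps × 2460 s = 16304.9 Mb
Total: 160663.4 Mb = 20082.9 MB.
At 100 Mbps: 160663.4 / 100 = 1607 s ≈ 26.8 minutes.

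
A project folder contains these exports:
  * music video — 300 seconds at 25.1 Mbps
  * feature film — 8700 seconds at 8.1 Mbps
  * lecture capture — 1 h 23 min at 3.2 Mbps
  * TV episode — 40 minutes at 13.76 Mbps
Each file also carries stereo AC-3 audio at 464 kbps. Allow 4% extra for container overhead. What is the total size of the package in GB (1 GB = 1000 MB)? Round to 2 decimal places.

Audio: 464 kbps = 0.464 Mbps.
music video: 25.564 Mbps × 300 s × 1.04 = 7976.0 Mb
feature film: 8.564 Mbps × 8700 s × 1.04 = 77487.1 Mb
lecture capture: 3.664 Mbps × 4980 s × 1.04 = 18976.6 Mb
TV episode: 14.224 Mbps × 2400 s × 1.04 = 35503.1 Mb
Total: 139942.7 Mb = 17492.8 MB.
= 17.49 GB.

17.49 GB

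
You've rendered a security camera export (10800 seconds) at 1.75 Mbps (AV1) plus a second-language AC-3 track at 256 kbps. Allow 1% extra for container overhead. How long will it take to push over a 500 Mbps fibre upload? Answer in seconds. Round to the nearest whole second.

44 seconds

Audio: 256 kbps = 0.256 Mbps.
Total bitrate: 2.006 Mbps.
File: 2.006 Mbps × 10800 s = 21664.8 Mb.
With 1% container overhead: ×1.01. → 21881.4 Mb.
At 500 Mbps: 21881.4 / 500 = 43.8 s ≈ 43.8 seconds.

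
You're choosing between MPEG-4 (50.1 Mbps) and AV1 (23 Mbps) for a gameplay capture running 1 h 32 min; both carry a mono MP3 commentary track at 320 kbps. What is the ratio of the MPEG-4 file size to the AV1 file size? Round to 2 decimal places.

2.16

1 h 32 min = 92 min = 5520 s
Audio: 320 kbps = 0.320 Mbps.
MPEG-4: 50.420 Mbps × 5520 s = 278318.4 Mb = 34.790 GB.
AV1: 23.320 Mbps × 5520 s = 128726.4 Mb = 16.091 GB.
Ratio: 34.790 / 16.091 = 2.162.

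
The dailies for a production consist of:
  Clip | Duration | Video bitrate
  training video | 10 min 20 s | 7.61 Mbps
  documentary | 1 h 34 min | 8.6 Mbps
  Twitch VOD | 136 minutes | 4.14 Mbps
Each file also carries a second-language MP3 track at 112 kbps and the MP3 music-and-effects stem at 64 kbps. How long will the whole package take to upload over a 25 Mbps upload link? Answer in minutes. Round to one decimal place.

59.7 minutes

Audio total: 112 + 64 = 176 kbps = 0.176 Mbps.
training video: 7.786 Mbps × 620 s = 4827.3 Mb
documentary: 8.776 Mbps × 5640 s = 49496.6 Mb
Twitch VOD: 4.316 Mbps × 8160 s = 35218.6 Mb
Total: 89542.5 Mb = 11192.8 MB.
At 25 Mbps: 89542.5 / 25 = 3582 s ≈ 59.7 minutes.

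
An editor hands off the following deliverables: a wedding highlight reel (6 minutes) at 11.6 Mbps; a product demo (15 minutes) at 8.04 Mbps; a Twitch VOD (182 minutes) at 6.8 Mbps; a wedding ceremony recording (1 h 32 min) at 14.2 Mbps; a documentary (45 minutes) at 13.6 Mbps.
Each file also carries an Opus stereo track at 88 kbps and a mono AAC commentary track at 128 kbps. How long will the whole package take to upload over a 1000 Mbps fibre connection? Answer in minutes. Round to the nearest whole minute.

Audio total: 88 + 128 = 216 kbps = 0.216 Mbps.
wedding highlight reel: 11.816 Mbps × 360 s = 4253.8 Mb
product demo: 8.256 Mbps × 900 s = 7430.4 Mb
Twitch VOD: 7.016 Mbps × 10920 s = 76614.7 Mb
wedding ceremony recording: 14.416 Mbps × 5520 s = 79576.3 Mb
documentary: 13.816 Mbps × 2700 s = 37303.2 Mb
Total: 205178.4 Mb = 25647.3 MB.
At 1000 Mbps: 205178.4 / 1000 = 205 s ≈ 3.42 minutes.

3 minutes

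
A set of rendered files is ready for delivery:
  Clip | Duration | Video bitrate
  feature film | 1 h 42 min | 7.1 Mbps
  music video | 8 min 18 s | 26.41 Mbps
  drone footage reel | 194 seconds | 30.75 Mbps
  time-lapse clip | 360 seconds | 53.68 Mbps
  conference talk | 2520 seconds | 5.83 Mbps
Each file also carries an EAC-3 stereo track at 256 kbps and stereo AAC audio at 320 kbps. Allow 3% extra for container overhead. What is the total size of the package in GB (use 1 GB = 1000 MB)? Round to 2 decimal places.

Audio total: 256 + 320 = 576 kbps = 0.576 Mbps.
feature film: 7.676 Mbps × 6120 s × 1.03 = 48386.4 Mb
music video: 26.986 Mbps × 498 s × 1.03 = 13842.2 Mb
drone footage reel: 31.326 Mbps × 194 s × 1.03 = 6259.6 Mb
time-lapse clip: 54.256 Mbps × 360 s × 1.03 = 20118.1 Mb
conference talk: 6.406 Mbps × 2520 s × 1.03 = 16627.4 Mb
Total: 105233.7 Mb = 13154.2 MB.
= 13.15 GB.

13.15 GB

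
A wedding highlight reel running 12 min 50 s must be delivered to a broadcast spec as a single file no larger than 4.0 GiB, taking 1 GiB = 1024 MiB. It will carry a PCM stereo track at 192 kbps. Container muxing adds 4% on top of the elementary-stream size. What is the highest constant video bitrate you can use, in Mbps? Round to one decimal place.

42.7 Mbps

Budget: 4.0 GiB = 34359.7 Mb.
Stream payload after overhead: 34359.7 / 1.04 = 33038.2 Mb.
12 min 50 s = 770 s
Total bitrate budget: 33038.2 Mb / 770 s = 42.907 Mbps.
Audio: 192 kbps = 0.192 Mbps.
Video: 42.907 − 0.192 = 42.715 Mbps.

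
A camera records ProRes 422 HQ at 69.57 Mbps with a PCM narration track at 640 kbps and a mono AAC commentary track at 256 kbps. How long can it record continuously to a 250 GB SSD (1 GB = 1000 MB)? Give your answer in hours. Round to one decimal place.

Audio total: 640 + 256 = 896 kbps = 0.896 Mbps.
Total bitrate: 69.57 + 0.896 = 70.466 Mbps.
Capacity: 250 GB = 2,000,000 Mb.
Recording time: 2,000,000 / 70.466 = 28,382 s ≈ 7.88 hours.

7.9 hours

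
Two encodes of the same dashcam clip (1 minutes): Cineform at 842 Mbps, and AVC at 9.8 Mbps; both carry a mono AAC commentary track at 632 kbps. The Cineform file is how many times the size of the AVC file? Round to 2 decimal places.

80.77

Audio: 632 kbps = 0.632 Mbps.
Cineform: 842.632 Mbps × 60 s = 50557.9 Mb = 6.320 GB.
AVC: 10.432 Mbps × 60 s = 625.9 Mb = 0.078 GB.
Ratio: 6.320 / 0.078 = 80.774.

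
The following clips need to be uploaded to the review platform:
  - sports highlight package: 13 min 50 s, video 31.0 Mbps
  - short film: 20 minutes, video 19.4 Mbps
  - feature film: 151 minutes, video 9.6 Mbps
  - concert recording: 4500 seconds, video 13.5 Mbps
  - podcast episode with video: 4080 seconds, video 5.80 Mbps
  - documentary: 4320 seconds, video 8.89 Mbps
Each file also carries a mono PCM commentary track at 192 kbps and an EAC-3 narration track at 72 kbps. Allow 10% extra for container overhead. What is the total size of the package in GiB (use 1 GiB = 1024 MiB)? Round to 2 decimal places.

Audio total: 192 + 72 = 264 kbps = 0.264 Mbps.
sports highlight package: 31.264 Mbps × 830 s × 1.10 = 28544.0 Mb
short film: 19.664 Mbps × 1200 s × 1.10 = 25956.5 Mb
feature film: 9.864 Mbps × 9060 s × 1.10 = 98304.6 Mb
concert recording: 13.764 Mbps × 4500 s × 1.10 = 68131.8 Mb
podcast episode with video: 6.064 Mbps × 4080 s × 1.10 = 27215.2 Mb
documentary: 9.154 Mbps × 4320 s × 1.10 = 43499.8 Mb
Total: 291652.0 Mb = 36456.5 MB.
= 33.95 GiB.

33.95 GiB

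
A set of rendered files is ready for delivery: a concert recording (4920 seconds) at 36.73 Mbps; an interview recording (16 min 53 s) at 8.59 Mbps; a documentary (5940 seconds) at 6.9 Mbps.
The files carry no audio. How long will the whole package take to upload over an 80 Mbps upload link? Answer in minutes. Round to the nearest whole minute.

48 minutes

concert recording: 36.730 Mbps × 4920 s = 180711.6 Mb
interview recording: 8.590 Mbps × 1013 s = 8701.7 Mb
documentary: 6.900 Mbps × 5940 s = 40986.0 Mb
Total: 230399.3 Mb = 28799.9 MB.
At 80 Mbps: 230399.3 / 80 = 2880 s ≈ 48 minutes.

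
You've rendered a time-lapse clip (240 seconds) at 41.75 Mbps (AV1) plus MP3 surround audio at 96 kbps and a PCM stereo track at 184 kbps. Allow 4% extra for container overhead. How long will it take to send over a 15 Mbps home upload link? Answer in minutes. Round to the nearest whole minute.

12 minutes

Audio total: 96 + 184 = 280 kbps = 0.280 Mbps.
Total bitrate: 42.030 Mbps.
File: 42.030 Mbps × 240 s = 10087.2 Mb.
With 4% container overhead: ×1.04. → 10490.7 Mb.
At 15 Mbps: 10490.7 / 15 = 699.4 s ≈ 11.7 minutes.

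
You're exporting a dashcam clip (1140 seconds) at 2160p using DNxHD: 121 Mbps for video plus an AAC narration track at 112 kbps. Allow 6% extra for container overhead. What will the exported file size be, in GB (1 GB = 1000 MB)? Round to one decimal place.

Audio: 112 kbps = 0.112 Mbps.
Total bitrate: 121 + 0.112 = 121.112 Mbps.
Stream data: 121.112 Mbps × 1140 s = 138067.7 Mb.
With 6% container overhead: ×1.06.
146,352 Mb ÷ 8 = 18,294 MB → 18.29 GB.

18.3 GB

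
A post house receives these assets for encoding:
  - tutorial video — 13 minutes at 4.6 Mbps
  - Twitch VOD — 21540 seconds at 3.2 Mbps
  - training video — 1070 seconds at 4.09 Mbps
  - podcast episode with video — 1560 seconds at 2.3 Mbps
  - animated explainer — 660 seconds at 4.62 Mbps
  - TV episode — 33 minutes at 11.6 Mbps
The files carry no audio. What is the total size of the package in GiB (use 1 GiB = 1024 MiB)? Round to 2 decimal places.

tutorial video: 4.600 Mbps × 780 s = 3588.0 Mb
Twitch VOD: 3.200 Mbps × 21540 s = 68928.0 Mb
training video: 4.090 Mbps × 1070 s = 4376.3 Mb
podcast episode with video: 2.300 Mbps × 1560 s = 3588.0 Mb
animated explainer: 4.620 Mbps × 660 s = 3049.2 Mb
TV episode: 11.600 Mbps × 1980 s = 22968.0 Mb
Total: 106497.5 Mb = 13312.2 MB.
= 12.40 GiB.

12.40 GiB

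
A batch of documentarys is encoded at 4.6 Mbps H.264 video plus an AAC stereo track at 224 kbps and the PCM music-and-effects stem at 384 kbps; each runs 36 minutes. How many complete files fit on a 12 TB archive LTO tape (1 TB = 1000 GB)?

36 min = 2160 s
Audio total: 224 + 384 = 608 kbps = 0.608 Mbps.
Total bitrate: 5.208 Mbps.
Per item: 5.208 Mbps × 2160 s = 11,249 Mb = 1,406 MB.
Capacity: 12 TB = 96,000,000 Mb; 8533.88 items → 8533 complete.

8533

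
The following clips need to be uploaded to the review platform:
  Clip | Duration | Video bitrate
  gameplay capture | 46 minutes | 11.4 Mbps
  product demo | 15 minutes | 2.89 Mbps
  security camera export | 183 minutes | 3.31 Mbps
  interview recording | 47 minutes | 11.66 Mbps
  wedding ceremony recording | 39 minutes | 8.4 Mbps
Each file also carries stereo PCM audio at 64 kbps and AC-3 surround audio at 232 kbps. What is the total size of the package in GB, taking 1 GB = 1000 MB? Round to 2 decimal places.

16.10 GB

Audio total: 64 + 232 = 296 kbps = 0.296 Mbps.
gameplay capture: 11.696 Mbps × 2760 s = 32281.0 Mb
product demo: 3.186 Mbps × 900 s = 2867.4 Mb
security camera export: 3.606 Mbps × 10980 s = 39593.9 Mb
interview recording: 11.956 Mbps × 2820 s = 33715.9 Mb
wedding ceremony recording: 8.696 Mbps × 2340 s = 20348.6 Mb
Total: 128806.8 Mb = 16100.9 MB.
= 16.10 GB.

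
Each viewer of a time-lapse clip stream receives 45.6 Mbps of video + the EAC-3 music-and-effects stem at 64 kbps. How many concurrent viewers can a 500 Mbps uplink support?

Audio: 64 kbps = 0.064 Mbps.
Per-viewer media rate: 45.664 Mbps.
500 Mbps = 500.0 Mbps; 500.0 / 45.664 = 10.95 → 10 viewers.

10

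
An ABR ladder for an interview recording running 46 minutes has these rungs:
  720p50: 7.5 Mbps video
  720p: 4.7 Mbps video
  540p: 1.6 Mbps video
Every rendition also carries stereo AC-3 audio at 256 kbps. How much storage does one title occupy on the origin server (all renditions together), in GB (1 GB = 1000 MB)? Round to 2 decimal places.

46 min = 2760 s
Audio: 256 kbps = 0.256 Mbps.
Sum of rendition bitrates: (7.5+0.256) + (4.7+0.256) + (1.6+0.256) = 14.568 Mbps.
× 2760 s = 40,208 Mb = 5,026 MB = 5.026 GB.

5.03 GB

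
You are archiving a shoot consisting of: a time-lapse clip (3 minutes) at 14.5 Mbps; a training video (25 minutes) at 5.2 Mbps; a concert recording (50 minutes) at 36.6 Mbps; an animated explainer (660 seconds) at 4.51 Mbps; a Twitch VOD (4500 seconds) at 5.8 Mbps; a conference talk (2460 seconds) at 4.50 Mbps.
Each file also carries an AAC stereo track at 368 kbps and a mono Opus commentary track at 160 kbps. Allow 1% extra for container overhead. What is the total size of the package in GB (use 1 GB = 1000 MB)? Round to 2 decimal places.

Audio total: 368 + 160 = 528 kbps = 0.528 Mbps.
time-lapse clip: 15.028 Mbps × 180 s × 1.01 = 2732.1 Mb
training video: 5.728 Mbps × 1500 s × 1.01 = 8677.9 Mb
concert recording: 37.128 Mbps × 3000 s × 1.01 = 112497.8 Mb
animated explainer: 5.038 Mbps × 660 s × 1.01 = 3358.3 Mb
Twitch VOD: 6.328 Mbps × 4500 s × 1.01 = 28760.8 Mb
conference talk: 5.028 Mbps × 2460 s × 1.01 = 12492.6 Mb
Total: 168519.5 Mb = 21064.9 MB.
= 21.06 GB.

21.06 GB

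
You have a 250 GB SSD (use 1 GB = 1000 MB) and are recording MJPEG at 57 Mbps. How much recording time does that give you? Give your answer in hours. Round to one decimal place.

Capacity: 250 GB = 2,000,000 Mb.
Recording time: 2,000,000 / 57.000 = 35,088 s ≈ 9.75 hours.

9.7 hours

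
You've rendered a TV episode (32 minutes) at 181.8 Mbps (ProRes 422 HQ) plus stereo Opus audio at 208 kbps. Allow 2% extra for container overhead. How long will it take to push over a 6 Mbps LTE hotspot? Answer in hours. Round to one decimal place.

16.5 hours

32 min = 1920 s
Audio: 208 kbps = 0.208 Mbps.
Total bitrate: 182.008 Mbps.
File: 182.008 Mbps × 1920 s = 349455.4 Mb.
With 2% container overhead: ×1.02. → 356444.5 Mb.
At 6 Mbps: 356444.5 / 6 = 59407.4 s ≈ 16.5 hours.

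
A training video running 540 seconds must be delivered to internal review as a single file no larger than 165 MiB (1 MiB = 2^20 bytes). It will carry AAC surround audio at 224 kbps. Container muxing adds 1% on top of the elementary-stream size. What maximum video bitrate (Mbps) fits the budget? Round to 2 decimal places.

Budget: 165 MiB = 1384.1 Mb.
Stream payload after overhead: 1384.1 / 1.01 = 1370.4 Mb.
Total bitrate budget: 1370.4 Mb / 540 s = 2.538 Mbps.
Audio: 224 kbps = 0.224 Mbps.
Video: 2.538 − 0.224 = 2.314 Mbps.

2.31 Mbps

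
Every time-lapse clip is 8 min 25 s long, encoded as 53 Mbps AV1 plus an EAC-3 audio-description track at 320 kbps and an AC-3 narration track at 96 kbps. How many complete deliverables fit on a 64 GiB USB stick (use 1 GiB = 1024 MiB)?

20

8 min 25 s = 505 s
Audio total: 320 + 96 = 416 kbps = 0.416 Mbps.
Total bitrate: 53.416 Mbps.
Per item: 53.416 Mbps × 505 s = 26,975 Mb = 3,372 MB.
Capacity: 64 GiB = 549,756 Mb; 20.38 items → 20 complete.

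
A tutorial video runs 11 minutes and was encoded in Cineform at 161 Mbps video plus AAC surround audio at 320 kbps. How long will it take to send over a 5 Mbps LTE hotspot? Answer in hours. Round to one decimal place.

11 min = 660 s
Audio: 320 kbps = 0.320 Mbps.
Total bitrate: 161.320 Mbps.
File: 161.320 Mbps × 660 s = 106471.2 Mb.
At 5 Mbps: 106471.2 / 5 = 21294.2 s ≈ 5.92 hours.

5.9 hours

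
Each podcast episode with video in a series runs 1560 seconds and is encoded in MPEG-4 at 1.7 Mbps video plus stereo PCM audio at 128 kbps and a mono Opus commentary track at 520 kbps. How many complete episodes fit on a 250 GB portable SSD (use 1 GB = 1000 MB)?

546

Audio total: 128 + 520 = 648 kbps = 0.648 Mbps.
Total bitrate: 2.348 Mbps.
Per item: 2.348 Mbps × 1560 s = 3,663 Mb = 457.9 MB.
Capacity: 250 GB = 2,000,000 Mb; 546.02 items → 546 complete.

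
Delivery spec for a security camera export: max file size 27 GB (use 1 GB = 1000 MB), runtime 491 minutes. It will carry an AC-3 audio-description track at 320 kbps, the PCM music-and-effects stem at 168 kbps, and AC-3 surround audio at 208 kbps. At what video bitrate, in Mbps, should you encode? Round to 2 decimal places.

6.64 Mbps

Budget: 27 GB = 216000.0 Mb.
491 min = 29460 s
Total bitrate budget: 216000.0 Mb / 29460 s = 7.332 Mbps.
Audio total: 320 + 168 + 208 = 696 kbps = 0.696 Mbps.
Video: 7.332 − 0.696 = 6.636 Mbps.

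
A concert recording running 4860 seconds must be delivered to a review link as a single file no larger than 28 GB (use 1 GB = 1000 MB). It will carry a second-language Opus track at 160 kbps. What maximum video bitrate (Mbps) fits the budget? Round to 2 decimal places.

45.93 Mbps

Budget: 28 GB = 224000.0 Mb.
Total bitrate budget: 224000.0 Mb / 4860 s = 46.091 Mbps.
Audio: 160 kbps = 0.160 Mbps.
Video: 46.091 − 0.160 = 45.931 Mbps.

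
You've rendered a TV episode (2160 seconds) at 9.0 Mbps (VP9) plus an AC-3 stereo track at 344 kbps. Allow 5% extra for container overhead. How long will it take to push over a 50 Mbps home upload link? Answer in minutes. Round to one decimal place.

Audio: 344 kbps = 0.344 Mbps.
Total bitrate: 9.344 Mbps.
File: 9.344 Mbps × 2160 s = 20183.0 Mb.
With 5% container overhead: ×1.05. → 21192.2 Mb.
At 50 Mbps: 21192.2 / 50 = 423.8 s ≈ 7.06 minutes.

7.1 minutes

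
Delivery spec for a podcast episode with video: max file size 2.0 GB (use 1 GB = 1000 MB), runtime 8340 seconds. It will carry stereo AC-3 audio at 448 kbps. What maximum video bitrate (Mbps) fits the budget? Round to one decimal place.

Budget: 2.0 GB = 16000.0 Mb.
Total bitrate budget: 16000.0 Mb / 8340 s = 1.918 Mbps.
Audio: 448 kbps = 0.448 Mbps.
Video: 1.918 − 0.448 = 1.470 Mbps.

1.5 Mbps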